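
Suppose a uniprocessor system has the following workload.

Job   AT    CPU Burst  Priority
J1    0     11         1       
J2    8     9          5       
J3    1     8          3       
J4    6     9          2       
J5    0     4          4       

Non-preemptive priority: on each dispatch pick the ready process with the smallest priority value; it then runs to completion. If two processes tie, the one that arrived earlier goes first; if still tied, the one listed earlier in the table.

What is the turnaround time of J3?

27

Timeline: | J1 0-11 | J4 11-20 | J3 20-28 | J5 28-32 | J2 32-41 |
Completion: J1=11  J2=41  J3=28  J4=20  J5=32
Turnaround(J3) = completion − arrival = 28 − 1 = 27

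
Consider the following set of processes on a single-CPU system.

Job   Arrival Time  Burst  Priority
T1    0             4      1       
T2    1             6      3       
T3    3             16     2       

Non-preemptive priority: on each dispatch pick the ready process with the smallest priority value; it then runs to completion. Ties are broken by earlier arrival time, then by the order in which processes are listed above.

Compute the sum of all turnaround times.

46

Gantt: | T1 0-4 | T3 4-20 | T2 20-26 |
Completion: T1=4  T2=26  T3=20
Turnaround = completion − arrival: T1=4, T2=25, T3=17
Total turnaround = 4 + 25 + 17 = 46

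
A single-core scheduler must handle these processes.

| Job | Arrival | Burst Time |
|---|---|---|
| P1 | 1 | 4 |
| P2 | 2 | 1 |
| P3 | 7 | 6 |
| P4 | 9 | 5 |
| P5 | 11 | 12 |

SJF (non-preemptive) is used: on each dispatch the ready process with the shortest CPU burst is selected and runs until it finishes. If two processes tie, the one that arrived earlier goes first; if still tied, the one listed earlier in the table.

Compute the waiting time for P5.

7

Schedule: | idle 0-1 | P1 1-5 | P2 5-6 | idle 6-7 | P3 7-13 | P4 13-18 | P5 18-30 |
Completion: P1=5  P2=6  P3=13  P4=18  P5=30
Waiting(P5) = turnaround − burst = 19 − 12 = 7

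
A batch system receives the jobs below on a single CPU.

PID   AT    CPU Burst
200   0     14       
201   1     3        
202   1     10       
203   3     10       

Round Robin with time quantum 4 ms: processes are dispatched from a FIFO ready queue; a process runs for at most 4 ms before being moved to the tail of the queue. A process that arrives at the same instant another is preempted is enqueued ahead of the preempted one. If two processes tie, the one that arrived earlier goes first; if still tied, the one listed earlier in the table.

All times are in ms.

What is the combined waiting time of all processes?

Gantt: | 200 0-4 | 201 4-7 | 202 7-11 | 203 11-15 | 200 15-19 | 202 19-23 | 203 23-27 | 200 27-31 | 202 31-33 | 203 33-35 | 200 35-37 |
Completion: 200=37  201=7  202=33  203=35
Turnaround (C−A): 200=37  201=6  202=32  203=32
Waiting = turnaround − burst: 200=23, 201=3, 202=22, 203=22
Total waiting = 23 + 3 + 22 + 22 = 70

70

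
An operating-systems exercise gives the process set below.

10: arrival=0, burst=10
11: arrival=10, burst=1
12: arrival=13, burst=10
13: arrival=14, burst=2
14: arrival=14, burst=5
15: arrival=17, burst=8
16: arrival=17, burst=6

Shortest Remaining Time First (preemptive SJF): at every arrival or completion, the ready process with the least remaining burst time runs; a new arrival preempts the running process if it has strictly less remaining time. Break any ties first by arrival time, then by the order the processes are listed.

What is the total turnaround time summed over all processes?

Gantt: | 10 0-10 | 11 10-11 | idle 11-13 | 12 13-14 | 13 14-16 | 14 16-21 | 16 21-27 | 15 27-35 | 12 35-44 |
Completion: 10=10  11=11  12=44  13=16  14=21  15=35  16=27
Turnaround = completion − arrival: 10=10, 11=1, 12=31, 13=2, 14=7, 15=18, 16=10
Total turnaround = 10 + 1 + 31 + 2 + 7 + 18 + 10 = 79

79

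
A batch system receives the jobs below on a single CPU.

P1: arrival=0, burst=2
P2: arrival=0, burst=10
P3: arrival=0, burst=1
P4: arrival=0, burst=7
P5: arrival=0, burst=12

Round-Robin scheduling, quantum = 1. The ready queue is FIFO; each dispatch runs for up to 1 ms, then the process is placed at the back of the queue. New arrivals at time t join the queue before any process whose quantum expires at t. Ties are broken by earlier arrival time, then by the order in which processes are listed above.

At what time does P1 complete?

Schedule: | P1 0-1 | P2 1-2 | P3 2-3 | P4 3-4 | P5 4-5 | P1 5-6 | P2 6-7 | P4 7-8 | P5 8-9 | P2 9-10 | P4 10-11 | P5 11-12 | P2 12-13 | P4 13-14 | P5 14-15 | P2 15-16 | P4 16-17 | P5 17-18 | P2 18-19 | P4 19-20 | P5 20-21 | P2 21-22 | P4 22-23 | P5 23-24 | P2 24-25 | P5 25-26 | P2 26-27 | P5 27-28 | P2 28-29 | P5 29-32 |
Completion: P1=6  P2=29  P3=3  P4=23  P5=32
Turnaround (C−A): P1=6  P2=29  P3=3  P4=23  P5=32

6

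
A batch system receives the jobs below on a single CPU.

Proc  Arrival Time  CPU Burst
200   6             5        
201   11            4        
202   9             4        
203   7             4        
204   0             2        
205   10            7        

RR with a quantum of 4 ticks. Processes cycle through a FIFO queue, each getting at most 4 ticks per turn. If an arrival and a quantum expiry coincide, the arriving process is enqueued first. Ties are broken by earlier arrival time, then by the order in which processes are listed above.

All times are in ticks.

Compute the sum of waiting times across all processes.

45

Schedule: | 204 0-2 | idle 2-6 | 200 6-10 | 203 10-14 | 202 14-18 | 205 18-22 | 200 22-23 | 201 23-27 | 205 27-30 |
Completion: 200=23  201=27  202=18  203=14  204=2  205=30
Turnaround (C−A): 200=17  201=16  202=9  203=7  204=2  205=20
Waiting = turnaround − burst: 200=12, 201=12, 202=5, 203=3, 204=0, 205=13
Total waiting = 12 + 12 + 5 + 3 + 0 + 13 = 45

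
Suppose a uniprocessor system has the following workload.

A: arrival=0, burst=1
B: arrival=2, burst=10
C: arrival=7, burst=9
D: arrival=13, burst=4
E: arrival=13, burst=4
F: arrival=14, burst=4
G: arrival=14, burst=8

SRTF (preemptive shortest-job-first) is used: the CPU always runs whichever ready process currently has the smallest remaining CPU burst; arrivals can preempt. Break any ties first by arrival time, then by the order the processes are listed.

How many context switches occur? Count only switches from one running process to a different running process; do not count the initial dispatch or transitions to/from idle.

Schedule: | A 0-1 | idle 1-2 | B 2-12 | C 12-13 | D 13-17 | E 17-21 | F 21-25 | C 25-33 | G 33-41 |
Completion: A=1  B=12  C=33  D=17  E=21  F=25  G=41

6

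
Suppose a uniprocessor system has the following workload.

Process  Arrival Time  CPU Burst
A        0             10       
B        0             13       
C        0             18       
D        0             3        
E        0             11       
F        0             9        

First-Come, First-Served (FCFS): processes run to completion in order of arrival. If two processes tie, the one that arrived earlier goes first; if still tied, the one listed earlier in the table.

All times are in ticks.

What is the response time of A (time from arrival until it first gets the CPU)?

Schedule: | A 0-10 | B 10-23 | C 23-41 | D 41-44 | E 44-55 | F 55-64 |
Completion: A=10  B=23  C=41  D=44  E=55  F=64
Response(A) = first start − arrival = 0 − 0 = 0

0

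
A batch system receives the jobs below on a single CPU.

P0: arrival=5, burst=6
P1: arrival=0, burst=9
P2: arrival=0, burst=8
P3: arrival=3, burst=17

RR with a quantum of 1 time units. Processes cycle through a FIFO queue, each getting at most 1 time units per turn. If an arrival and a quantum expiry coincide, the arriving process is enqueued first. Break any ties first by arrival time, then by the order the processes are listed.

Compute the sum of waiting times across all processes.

Schedule: | P1 0-1 | P2 1-2 | P1 2-3 | P2 3-4 | P3 4-5 | P1 5-6 | P2 6-7 | P0 7-8 | P3 8-9 | P1 9-10 | P2 10-11 | P0 11-12 | P3 12-13 | P1 13-14 | P2 14-15 | P0 15-16 | P3 16-17 | P1 17-18 | P2 18-19 | P0 19-20 | P3 20-21 | P1 21-22 | P2 22-23 | P0 23-24 | P3 24-25 | P1 25-26 | P2 26-27 | P0 27-28 | P3 28-29 | P1 29-30 | P3 30-40 |
Completion: P0=28  P1=30  P2=27  P3=40
Turnaround (C−A): P0=23  P1=30  P2=27  P3=37
Waiting = turnaround − burst: P0=17, P1=21, P2=19, P3=20
Total waiting = 17 + 21 + 19 + 20 = 77

77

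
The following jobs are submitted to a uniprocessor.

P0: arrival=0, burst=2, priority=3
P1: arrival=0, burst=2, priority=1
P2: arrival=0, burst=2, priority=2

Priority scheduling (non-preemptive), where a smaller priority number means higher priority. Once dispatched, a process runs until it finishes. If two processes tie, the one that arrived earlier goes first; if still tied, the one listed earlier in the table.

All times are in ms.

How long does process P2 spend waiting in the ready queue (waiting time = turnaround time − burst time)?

2

Timeline: | P1 0-2 | P2 2-4 | P0 4-6 |
Completion: P0=6  P1=2  P2=4
Turnaround (C−A): P0=6  P1=2  P2=4
Waiting(P2) = turnaround − burst = 4 − 2 = 2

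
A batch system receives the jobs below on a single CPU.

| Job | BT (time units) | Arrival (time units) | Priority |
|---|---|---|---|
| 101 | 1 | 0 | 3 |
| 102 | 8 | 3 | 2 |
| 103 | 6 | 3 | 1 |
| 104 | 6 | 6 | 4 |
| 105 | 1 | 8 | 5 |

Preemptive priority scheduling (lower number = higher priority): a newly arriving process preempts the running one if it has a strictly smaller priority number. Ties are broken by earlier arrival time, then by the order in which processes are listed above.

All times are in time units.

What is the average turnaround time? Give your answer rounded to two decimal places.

10.80

Schedule: | 101 0-1 | idle 1-3 | 103 3-9 | 102 9-17 | 104 17-23 | 105 23-24 |
Completion: 101=1  102=17  103=9  104=23  105=24
Turnaround (C−A): 101=1  102=14  103=6  104=17  105=16
Turnaround times: 101=1, 102=14, 103=6, 104=17, 105=16
Average turnaround = (1+14+6+17+16) / 5 = 54/5 = 10.80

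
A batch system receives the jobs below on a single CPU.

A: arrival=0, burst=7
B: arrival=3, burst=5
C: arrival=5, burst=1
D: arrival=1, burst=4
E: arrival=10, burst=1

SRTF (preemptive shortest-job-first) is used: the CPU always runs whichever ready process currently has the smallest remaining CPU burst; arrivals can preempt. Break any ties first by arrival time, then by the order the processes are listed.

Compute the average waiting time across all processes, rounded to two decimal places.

Gantt: | A 0-1 | D 1-5 | C 5-6 | B 6-11 | E 11-12 | A 12-18 |
Completion: A=18  B=11  C=6  D=5  E=12
Turnaround (C−A): A=18  B=8  C=1  D=4  E=2
Waiting times: A=11, B=3, C=0, D=0, E=1
Average waiting = (11+3+0+0+1) / 5 = 15/5 = 3.00

3.00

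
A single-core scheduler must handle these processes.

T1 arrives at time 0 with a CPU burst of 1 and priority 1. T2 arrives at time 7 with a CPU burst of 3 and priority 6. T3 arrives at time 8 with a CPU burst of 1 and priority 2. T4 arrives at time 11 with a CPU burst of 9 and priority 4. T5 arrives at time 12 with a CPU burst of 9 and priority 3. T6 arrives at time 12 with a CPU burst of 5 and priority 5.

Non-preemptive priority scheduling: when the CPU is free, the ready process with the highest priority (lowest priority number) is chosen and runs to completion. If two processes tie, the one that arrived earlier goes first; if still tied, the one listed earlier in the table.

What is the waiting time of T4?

0

Gantt: | T1 0-1 | idle 1-7 | T2 7-10 | T3 10-11 | T4 11-20 | T5 20-29 | T6 29-34 |
Completion: T1=1  T2=10  T3=11  T4=20  T5=29  T6=34
Waiting(T4) = turnaround − burst = 9 − 9 = 0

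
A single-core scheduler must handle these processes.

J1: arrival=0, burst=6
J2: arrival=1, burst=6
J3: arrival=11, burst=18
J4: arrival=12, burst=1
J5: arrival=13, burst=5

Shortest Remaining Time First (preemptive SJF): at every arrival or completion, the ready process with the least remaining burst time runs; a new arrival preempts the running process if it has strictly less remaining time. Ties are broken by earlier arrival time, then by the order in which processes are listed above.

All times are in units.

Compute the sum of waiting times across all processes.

Gantt: | J1 0-6 | J2 6-12 | J4 12-13 | J5 13-18 | J3 18-36 |
Completion: J1=6  J2=12  J3=36  J4=13  J5=18
Turnaround (C−A): J1=6  J2=11  J3=25  J4=1  J5=5
Waiting = turnaround − burst: J1=0, J2=5, J3=7, J4=0, J5=0
Total waiting = 0 + 5 + 7 + 0 + 0 = 12

12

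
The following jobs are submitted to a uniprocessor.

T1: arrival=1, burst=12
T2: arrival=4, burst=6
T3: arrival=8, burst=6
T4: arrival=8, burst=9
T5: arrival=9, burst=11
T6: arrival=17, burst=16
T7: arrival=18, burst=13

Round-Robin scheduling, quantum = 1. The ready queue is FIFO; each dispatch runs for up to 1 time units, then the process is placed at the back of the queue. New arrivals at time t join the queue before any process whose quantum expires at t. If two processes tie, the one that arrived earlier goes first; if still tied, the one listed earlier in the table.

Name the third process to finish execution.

T1

Timeline: | idle 0-1 | T1 1-4 | T2 4-5 | T1 5-6 | T2 6-7 | T1 7-8 | T2 8-9 | T3 9-10 | T4 10-11 | T1 11-12 | T5 12-13 | T2 13-14 | T3 14-15 | T4 15-16 | T1 16-17 | T5 17-18 | T2 18-19 | T3 19-20 | T4 20-21 | T6 21-22 | T1 22-23 | T7 23-24 | T5 24-25 | T2 25-26 | T3 26-27 | T4 27-28 | T6 28-29 | T1 29-30 | T7 30-31 | T5 31-32 | T3 32-33 | T4 33-34 | T6 34-35 | T1 35-36 | T7 36-37 | T5 37-38 | T3 38-39 | T4 39-40 | T6 40-41 | T1 41-42 | T7 42-43 | T5 43-44 | T4 44-45 | T6 45-46 | T1 46-47 | T7 47-48 | T5 48-49 | T4 49-50 | T6 50-51 | T7 51-52 | T5 52-53 | T4 53-54 | T6 54-55 | T7 55-56 | T5 56-57 | T6 57-58 | T7 58-59 | T5 59-60 | T6 60-61 | T7 61-62 | T5 62-63 | T6 63-64 | T7 64-65 | T6 65-66 | T7 66-67 | T6 67-68 | T7 68-69 | T6 69-70 | T7 70-71 | T6 71-74 |
Completion: T1=47  T2=26  T3=39  T4=54  T5=63  T6=74  T7=71
Turnaround (C−A): T1=46  T2=22  T3=31  T4=46  T5=54  T6=57  T7=53
Finish order: T2 → T3 → T1 → T4 → T5 → T7 → T6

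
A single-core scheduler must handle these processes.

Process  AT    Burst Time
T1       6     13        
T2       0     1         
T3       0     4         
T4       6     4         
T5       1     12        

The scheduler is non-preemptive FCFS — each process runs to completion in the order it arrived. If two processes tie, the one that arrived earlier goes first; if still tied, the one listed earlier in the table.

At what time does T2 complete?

Schedule: | T2 0-1 | T3 1-5 | T5 5-17 | T1 17-30 | T4 30-34 |
Completion: T1=30  T2=1  T3=5  T4=34  T5=17

1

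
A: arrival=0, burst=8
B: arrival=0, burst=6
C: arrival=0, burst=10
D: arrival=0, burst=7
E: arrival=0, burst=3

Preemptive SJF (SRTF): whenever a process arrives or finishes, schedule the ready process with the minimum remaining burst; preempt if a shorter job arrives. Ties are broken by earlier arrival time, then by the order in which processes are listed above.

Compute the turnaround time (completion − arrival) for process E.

3

Timeline: | E 0-3 | B 3-9 | D 9-16 | A 16-24 | C 24-34 |
Completion: A=24  B=9  C=34  D=16  E=3
Turnaround (C−A): A=24  B=9  C=34  D=16  E=3
Turnaround(E) = completion − arrival = 3 − 0 = 3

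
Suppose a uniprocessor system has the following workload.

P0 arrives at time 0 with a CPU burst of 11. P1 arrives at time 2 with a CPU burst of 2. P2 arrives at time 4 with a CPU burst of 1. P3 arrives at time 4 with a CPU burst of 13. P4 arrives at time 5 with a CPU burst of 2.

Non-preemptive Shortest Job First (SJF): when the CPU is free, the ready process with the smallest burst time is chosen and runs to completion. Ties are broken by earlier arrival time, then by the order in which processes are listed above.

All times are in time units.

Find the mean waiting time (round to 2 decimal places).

Timeline: | P0 0-11 | P2 11-12 | P1 12-14 | P4 14-16 | P3 16-29 |
Completion: P0=11  P1=14  P2=12  P3=29  P4=16
Waiting times: P0=0, P1=10, P2=7, P3=12, P4=9
Average waiting = (0+10+7+12+9) / 5 = 38/5 = 7.60

7.60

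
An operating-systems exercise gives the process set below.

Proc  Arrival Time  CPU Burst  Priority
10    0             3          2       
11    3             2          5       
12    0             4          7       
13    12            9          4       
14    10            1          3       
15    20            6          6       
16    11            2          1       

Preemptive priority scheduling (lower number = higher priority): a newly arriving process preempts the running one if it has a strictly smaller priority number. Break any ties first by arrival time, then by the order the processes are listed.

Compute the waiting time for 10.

Schedule: | 10 0-3 | 11 3-5 | 12 5-9 | idle 9-10 | 14 10-11 | 16 11-13 | 13 13-22 | 15 22-28 |
Completion: 10=3  11=5  12=9  13=22  14=11  15=28  16=13
Waiting(10) = turnaround − burst = 3 − 3 = 0

0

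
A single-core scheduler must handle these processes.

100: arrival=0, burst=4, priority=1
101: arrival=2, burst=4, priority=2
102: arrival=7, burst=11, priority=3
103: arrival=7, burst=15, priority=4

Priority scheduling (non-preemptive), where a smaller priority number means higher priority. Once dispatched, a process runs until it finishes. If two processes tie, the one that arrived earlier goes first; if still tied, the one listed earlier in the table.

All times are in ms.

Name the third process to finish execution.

102

Gantt: | 100 0-4 | 101 4-8 | 102 8-19 | 103 19-34 |
Completion: 100=4  101=8  102=19  103=34
Turnaround (C−A): 100=4  101=6  102=12  103=27
Finish order: 100 → 101 → 102 → 103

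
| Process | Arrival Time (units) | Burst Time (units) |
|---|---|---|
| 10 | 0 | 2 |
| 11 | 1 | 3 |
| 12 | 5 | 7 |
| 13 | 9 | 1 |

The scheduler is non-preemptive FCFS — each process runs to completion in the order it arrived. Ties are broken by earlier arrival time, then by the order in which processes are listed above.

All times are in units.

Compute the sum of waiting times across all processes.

Gantt: | 10 0-2 | 11 2-5 | 12 5-12 | 13 12-13 |
Completion: 10=2  11=5  12=12  13=13
Turnaround (C−A): 10=2  11=4  12=7  13=4
Waiting = turnaround − burst: 10=0, 11=1, 12=0, 13=3
Total waiting = 0 + 1 + 0 + 3 = 4

4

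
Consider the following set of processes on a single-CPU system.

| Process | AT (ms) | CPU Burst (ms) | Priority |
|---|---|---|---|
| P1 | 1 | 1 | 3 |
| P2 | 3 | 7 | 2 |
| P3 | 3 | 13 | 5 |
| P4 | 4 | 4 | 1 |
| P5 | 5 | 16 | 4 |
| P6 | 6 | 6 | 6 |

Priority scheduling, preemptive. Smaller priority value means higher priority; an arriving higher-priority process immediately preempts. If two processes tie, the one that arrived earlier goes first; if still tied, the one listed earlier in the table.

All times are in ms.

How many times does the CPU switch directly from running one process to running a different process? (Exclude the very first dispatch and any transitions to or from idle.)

5

Timeline: | idle 0-1 | P1 1-2 | idle 2-3 | P2 3-4 | P4 4-8 | P2 8-14 | P5 14-30 | P3 30-43 | P6 43-49 |
Completion: P1=2  P2=14  P3=43  P4=8  P5=30  P6=49
Turnaround (C−A): P1=1  P2=11  P3=40  P4=4  P5=25  P6=43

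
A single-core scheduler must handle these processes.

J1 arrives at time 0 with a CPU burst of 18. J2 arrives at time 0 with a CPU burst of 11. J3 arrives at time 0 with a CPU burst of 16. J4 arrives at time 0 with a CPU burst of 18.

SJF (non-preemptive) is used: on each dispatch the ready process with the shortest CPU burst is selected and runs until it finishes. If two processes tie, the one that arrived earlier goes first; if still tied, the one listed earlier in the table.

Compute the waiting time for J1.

Timeline: | J2 0-11 | J3 11-27 | J1 27-45 | J4 45-63 |
Completion: J1=45  J2=11  J3=27  J4=63
Turnaround (C−A): J1=45  J2=11  J3=27  J4=63
Waiting(J1) = turnaround − burst = 45 − 18 = 27

27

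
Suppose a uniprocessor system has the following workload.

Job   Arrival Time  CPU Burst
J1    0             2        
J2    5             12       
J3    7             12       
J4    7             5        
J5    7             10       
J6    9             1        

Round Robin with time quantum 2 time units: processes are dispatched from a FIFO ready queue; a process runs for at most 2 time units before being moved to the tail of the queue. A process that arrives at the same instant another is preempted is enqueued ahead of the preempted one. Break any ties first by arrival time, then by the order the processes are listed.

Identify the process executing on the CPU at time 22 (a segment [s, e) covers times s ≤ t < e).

Timeline: | J1 0-2 | idle 2-5 | J2 5-7 | J3 7-9 | J4 9-11 | J5 11-13 | J2 13-15 | J6 15-16 | J3 16-18 | J4 18-20 | J5 20-22 | J2 22-24 | J3 24-26 | J4 26-27 | J5 27-29 | J2 29-31 | J3 31-33 | J5 33-35 | J2 35-37 | J3 37-39 | J5 39-41 | J2 41-43 | J3 43-45 |
Completion: J1=2  J2=43  J3=45  J4=27  J5=41  J6=16

J2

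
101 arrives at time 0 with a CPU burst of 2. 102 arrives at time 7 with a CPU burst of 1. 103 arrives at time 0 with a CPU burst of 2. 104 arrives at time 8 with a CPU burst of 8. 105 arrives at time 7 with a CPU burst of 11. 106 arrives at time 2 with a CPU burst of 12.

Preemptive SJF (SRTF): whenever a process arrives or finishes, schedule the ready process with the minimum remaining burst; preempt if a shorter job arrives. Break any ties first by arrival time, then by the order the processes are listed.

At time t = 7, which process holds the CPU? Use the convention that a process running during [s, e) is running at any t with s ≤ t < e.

Schedule: | 101 0-2 | 103 2-4 | 106 4-7 | 102 7-8 | 104 8-16 | 106 16-25 | 105 25-36 |
Completion: 101=2  102=8  103=4  104=16  105=36  106=25

102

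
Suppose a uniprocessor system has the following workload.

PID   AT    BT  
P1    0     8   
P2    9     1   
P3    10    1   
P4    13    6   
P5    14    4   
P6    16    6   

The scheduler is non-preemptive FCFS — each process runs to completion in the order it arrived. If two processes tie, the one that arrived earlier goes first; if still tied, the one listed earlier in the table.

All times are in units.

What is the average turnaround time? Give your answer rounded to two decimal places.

6.33

Timeline: | P1 0-8 | idle 8-9 | P2 9-10 | P3 10-11 | idle 11-13 | P4 13-19 | P5 19-23 | P6 23-29 |
Completion: P1=8  P2=10  P3=11  P4=19  P5=23  P6=29
Turnaround (C−A): P1=8  P2=1  P3=1  P4=6  P5=9  P6=13
Turnaround times: P1=8, P2=1, P3=1, P4=6, P5=9, P6=13
Average turnaround = (8+1+1+6+9+13) / 6 = 38/6 = 6.33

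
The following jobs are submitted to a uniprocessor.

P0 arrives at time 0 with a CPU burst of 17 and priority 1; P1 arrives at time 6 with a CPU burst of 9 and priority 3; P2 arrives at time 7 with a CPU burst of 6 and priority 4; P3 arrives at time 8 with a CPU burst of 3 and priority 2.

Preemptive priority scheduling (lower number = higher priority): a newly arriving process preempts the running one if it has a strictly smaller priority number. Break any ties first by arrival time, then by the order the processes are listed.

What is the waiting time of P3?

9

Schedule: | P0 0-17 | P3 17-20 | P1 20-29 | P2 29-35 |
Completion: P0=17  P1=29  P2=35  P3=20
Waiting(P3) = turnaround − burst = 12 − 3 = 9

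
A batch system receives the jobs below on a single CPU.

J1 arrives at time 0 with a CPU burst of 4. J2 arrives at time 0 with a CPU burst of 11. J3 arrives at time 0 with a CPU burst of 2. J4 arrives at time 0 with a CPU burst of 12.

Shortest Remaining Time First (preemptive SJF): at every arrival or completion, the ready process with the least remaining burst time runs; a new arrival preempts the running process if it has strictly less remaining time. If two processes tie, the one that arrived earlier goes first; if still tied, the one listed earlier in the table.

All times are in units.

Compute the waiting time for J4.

17

Timeline: | J3 0-2 | J1 2-6 | J2 6-17 | J4 17-29 |
Completion: J1=6  J2=17  J3=2  J4=29
Waiting(J4) = turnaround − burst = 29 − 12 = 17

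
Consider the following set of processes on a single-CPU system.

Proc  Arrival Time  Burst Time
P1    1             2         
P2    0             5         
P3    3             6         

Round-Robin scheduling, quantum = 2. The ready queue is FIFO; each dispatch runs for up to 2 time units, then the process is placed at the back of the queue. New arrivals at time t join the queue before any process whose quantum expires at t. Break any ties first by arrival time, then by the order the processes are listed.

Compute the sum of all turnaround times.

22

Schedule: | P2 0-2 | P1 2-4 | P2 4-6 | P3 6-8 | P2 8-9 | P3 9-13 |
Completion: P1=4  P2=9  P3=13
Turnaround (C−A): P1=3  P2=9  P3=10
Turnaround = completion − arrival: P1=3, P2=9, P3=10
Total turnaround = 3 + 9 + 10 = 22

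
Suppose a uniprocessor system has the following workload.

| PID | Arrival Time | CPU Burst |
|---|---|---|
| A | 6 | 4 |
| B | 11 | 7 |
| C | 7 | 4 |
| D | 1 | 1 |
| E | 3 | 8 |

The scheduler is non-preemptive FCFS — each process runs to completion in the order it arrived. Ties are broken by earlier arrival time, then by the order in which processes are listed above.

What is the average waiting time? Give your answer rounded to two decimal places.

Schedule: | idle 0-1 | D 1-2 | idle 2-3 | E 3-11 | A 11-15 | C 15-19 | B 19-26 |
Completion: A=15  B=26  C=19  D=2  E=11
Waiting times: A=5, B=8, C=8, D=0, E=0
Average waiting = (5+8+8+0+0) / 5 = 21/5 = 4.20

4.20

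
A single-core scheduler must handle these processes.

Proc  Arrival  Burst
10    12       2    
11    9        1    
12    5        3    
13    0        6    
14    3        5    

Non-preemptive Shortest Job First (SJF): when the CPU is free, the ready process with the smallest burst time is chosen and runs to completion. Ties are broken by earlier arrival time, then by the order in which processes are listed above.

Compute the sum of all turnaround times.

Gantt: | 13 0-6 | 12 6-9 | 11 9-10 | 14 10-15 | 10 15-17 |
Completion: 10=17  11=10  12=9  13=6  14=15
Turnaround (C−A): 10=5  11=1  12=4  13=6  14=12
Turnaround = completion − arrival: 10=5, 11=1, 12=4, 13=6, 14=12
Total turnaround = 5 + 1 + 4 + 6 + 12 = 28

28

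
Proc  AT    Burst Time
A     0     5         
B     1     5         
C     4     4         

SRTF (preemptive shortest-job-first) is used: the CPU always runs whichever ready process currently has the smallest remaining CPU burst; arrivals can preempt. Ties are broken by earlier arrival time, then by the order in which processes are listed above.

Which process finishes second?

Gantt: | A 0-5 | C 5-9 | B 9-14 |
Completion: A=5  B=14  C=9
Turnaround (C−A): A=5  B=13  C=5
Finish order: A → C → B

C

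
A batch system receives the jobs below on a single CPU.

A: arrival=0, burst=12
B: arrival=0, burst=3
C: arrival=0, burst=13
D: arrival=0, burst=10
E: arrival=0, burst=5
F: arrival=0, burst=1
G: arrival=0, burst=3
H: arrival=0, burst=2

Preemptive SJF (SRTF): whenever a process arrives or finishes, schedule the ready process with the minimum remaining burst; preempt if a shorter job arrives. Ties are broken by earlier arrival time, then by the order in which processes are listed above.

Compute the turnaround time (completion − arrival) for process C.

Schedule: | F 0-1 | H 1-3 | B 3-6 | G 6-9 | E 9-14 | D 14-24 | A 24-36 | C 36-49 |
Completion: A=36  B=6  C=49  D=24  E=14  F=1  G=9  H=3
Turnaround(C) = completion − arrival = 49 − 0 = 49

49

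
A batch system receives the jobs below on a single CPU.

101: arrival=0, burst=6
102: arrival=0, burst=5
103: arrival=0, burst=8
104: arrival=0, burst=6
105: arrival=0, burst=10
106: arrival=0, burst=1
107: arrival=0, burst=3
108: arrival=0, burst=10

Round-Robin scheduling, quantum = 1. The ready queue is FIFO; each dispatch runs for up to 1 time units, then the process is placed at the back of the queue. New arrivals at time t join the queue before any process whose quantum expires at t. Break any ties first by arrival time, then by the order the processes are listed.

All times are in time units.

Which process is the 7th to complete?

Schedule: | 101 0-1 | 102 1-2 | 103 2-3 | 104 3-4 | 105 4-5 | 106 5-6 | 107 6-7 | 108 7-8 | 101 8-9 | 102 9-10 | 103 10-11 | 104 11-12 | 105 12-13 | 107 13-14 | 108 14-15 | 101 15-16 | 102 16-17 | 103 17-18 | 104 18-19 | 105 19-20 | 107 20-21 | 108 21-22 | 101 22-23 | 102 23-24 | 103 24-25 | 104 25-26 | 105 26-27 | 108 27-28 | 101 28-29 | 102 29-30 | 103 30-31 | 104 31-32 | 105 32-33 | 108 33-34 | 101 34-35 | 103 35-36 | 104 36-37 | 105 37-38 | 108 38-39 | 103 39-40 | 105 40-41 | 108 41-42 | 103 42-43 | 105 43-44 | 108 44-45 | 105 45-46 | 108 46-47 | 105 47-48 | 108 48-49 |
Completion: 101=35  102=30  103=43  104=37  105=48  106=6  107=21  108=49
Finish order: 106 → 107 → 102 → 101 → 104 → 103 → 105 → 108

105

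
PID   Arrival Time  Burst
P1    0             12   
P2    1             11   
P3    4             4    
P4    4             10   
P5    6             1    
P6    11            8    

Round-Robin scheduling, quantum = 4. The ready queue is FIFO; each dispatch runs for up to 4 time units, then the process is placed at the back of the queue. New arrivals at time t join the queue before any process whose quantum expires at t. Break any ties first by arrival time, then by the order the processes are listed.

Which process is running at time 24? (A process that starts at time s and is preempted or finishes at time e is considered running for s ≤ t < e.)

P2

Gantt: | P1 0-4 | P2 4-8 | P3 8-12 | P4 12-16 | P1 16-20 | P5 20-21 | P2 21-25 | P6 25-29 | P4 29-33 | P1 33-37 | P2 37-40 | P6 40-44 | P4 44-46 |
Completion: P1=37  P2=40  P3=12  P4=46  P5=21  P6=44
Turnaround (C−A): P1=37  P2=39  P3=8  P4=42  P5=15  P6=33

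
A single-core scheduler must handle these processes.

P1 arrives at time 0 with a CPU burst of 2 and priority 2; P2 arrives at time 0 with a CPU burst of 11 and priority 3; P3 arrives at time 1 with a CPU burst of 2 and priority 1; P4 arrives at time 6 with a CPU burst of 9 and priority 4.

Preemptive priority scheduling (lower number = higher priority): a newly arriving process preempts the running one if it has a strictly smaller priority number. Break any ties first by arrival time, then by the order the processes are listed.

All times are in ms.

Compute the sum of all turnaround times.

Timeline: | P1 0-1 | P3 1-3 | P1 3-4 | P2 4-15 | P4 15-24 |
Completion: P1=4  P2=15  P3=3  P4=24
Turnaround = completion − arrival: P1=4, P2=15, P3=2, P4=18
Total turnaround = 4 + 15 + 2 + 18 = 39

39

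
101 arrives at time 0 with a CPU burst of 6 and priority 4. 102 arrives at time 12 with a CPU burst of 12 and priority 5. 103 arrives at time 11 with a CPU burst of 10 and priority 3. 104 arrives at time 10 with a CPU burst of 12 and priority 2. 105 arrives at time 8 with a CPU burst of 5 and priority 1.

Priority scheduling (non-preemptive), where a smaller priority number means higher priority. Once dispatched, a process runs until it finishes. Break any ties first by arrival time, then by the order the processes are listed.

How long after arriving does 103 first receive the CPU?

Gantt: | 101 0-6 | idle 6-8 | 105 8-13 | 104 13-25 | 103 25-35 | 102 35-47 |
Completion: 101=6  102=47  103=35  104=25  105=13
Response(103) = first start − arrival = 25 − 11 = 14

14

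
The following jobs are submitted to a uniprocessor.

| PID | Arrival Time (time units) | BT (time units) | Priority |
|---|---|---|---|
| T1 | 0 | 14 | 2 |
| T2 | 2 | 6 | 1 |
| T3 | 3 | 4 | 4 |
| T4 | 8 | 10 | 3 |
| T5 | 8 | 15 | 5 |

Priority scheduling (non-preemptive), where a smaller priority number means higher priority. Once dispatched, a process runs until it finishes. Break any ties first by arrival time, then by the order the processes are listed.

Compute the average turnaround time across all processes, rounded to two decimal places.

25.20

Timeline: | T1 0-14 | T2 14-20 | T4 20-30 | T3 30-34 | T5 34-49 |
Completion: T1=14  T2=20  T3=34  T4=30  T5=49
Turnaround times: T1=14, T2=18, T3=31, T4=22, T5=41
Average turnaround = (14+18+31+22+41) / 5 = 126/5 = 25.20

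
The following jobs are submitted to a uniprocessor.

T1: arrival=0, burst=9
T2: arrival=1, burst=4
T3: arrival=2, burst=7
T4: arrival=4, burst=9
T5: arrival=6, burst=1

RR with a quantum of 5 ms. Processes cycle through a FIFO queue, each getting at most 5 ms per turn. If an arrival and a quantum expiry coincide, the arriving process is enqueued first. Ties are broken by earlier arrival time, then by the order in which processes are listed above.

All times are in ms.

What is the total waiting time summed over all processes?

Gantt: | T1 0-5 | T2 5-9 | T3 9-14 | T4 14-19 | T1 19-23 | T5 23-24 | T3 24-26 | T4 26-30 |
Completion: T1=23  T2=9  T3=26  T4=30  T5=24
Turnaround (C−A): T1=23  T2=8  T3=24  T4=26  T5=18
Waiting = turnaround − burst: T1=14, T2=4, T3=17, T4=17, T5=17
Total waiting = 14 + 4 + 17 + 17 + 17 = 69

69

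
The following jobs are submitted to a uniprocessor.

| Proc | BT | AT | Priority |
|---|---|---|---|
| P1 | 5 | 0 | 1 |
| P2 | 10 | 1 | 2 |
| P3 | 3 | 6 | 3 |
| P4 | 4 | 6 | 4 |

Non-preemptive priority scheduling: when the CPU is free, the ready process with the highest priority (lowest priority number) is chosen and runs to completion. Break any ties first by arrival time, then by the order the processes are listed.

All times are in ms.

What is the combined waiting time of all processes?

Gantt: | P1 0-5 | P2 5-15 | P3 15-18 | P4 18-22 |
Completion: P1=5  P2=15  P3=18  P4=22
Turnaround (C−A): P1=5  P2=14  P3=12  P4=16
Waiting = turnaround − burst: P1=0, P2=4, P3=9, P4=12
Total waiting = 0 + 4 + 9 + 12 = 25

25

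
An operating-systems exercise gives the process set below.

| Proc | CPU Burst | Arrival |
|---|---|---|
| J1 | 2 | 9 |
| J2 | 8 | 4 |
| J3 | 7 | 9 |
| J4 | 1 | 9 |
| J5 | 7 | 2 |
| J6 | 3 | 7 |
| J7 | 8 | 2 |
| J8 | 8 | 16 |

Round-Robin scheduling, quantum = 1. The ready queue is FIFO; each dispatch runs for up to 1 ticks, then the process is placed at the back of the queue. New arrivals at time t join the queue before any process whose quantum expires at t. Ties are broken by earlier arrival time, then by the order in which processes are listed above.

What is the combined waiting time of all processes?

158

Schedule: | idle 0-2 | J5 2-3 | J7 3-4 | J5 4-5 | J2 5-6 | J7 6-7 | J5 7-8 | J2 8-9 | J6 9-10 | J7 10-11 | J5 11-12 | J1 12-13 | J3 13-14 | J4 14-15 | J2 15-16 | J6 16-17 | J7 17-18 | J5 18-19 | J1 19-20 | J3 20-21 | J8 21-22 | J2 22-23 | J6 23-24 | J7 24-25 | J5 25-26 | J3 26-27 | J8 27-28 | J2 28-29 | J7 29-30 | J5 30-31 | J3 31-32 | J8 32-33 | J2 33-34 | J7 34-35 | J3 35-36 | J8 36-37 | J2 37-38 | J7 38-39 | J3 39-40 | J8 40-41 | J2 41-42 | J3 42-43 | J8 43-46 |
Completion: J1=20  J2=42  J3=43  J4=15  J5=31  J6=24  J7=39  J8=46
Turnaround (C−A): J1=11  J2=38  J3=34  J4=6  J5=29  J6=17  J7=37  J8=30
Waiting = turnaround − burst: J1=9, J2=30, J3=27, J4=5, J5=22, J6=14, J7=29, J8=22
Total waiting = 9 + 30 + 27 + 5 + 22 + 14 + 29 + 22 = 158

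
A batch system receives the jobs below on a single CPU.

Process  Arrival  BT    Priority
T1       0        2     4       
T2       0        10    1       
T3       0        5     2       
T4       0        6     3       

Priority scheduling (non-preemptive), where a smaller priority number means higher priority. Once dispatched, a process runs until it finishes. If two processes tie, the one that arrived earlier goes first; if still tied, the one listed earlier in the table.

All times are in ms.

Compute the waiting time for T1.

Timeline: | T2 0-10 | T3 10-15 | T4 15-21 | T1 21-23 |
Completion: T1=23  T2=10  T3=15  T4=21
Waiting(T1) = turnaround − burst = 23 − 2 = 21

21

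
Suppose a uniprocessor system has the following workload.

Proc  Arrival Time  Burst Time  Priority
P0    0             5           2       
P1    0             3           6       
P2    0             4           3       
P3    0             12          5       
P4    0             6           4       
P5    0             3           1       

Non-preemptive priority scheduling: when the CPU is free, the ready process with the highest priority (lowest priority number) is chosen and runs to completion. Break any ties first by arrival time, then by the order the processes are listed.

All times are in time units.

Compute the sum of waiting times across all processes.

Timeline: | P5 0-3 | P0 3-8 | P2 8-12 | P4 12-18 | P3 18-30 | P1 30-33 |
Completion: P0=8  P1=33  P2=12  P3=30  P4=18  P5=3
Turnaround (C−A): P0=8  P1=33  P2=12  P3=30  P4=18  P5=3
Waiting = turnaround − burst: P0=3, P1=30, P2=8, P3=18, P4=12, P5=0
Total waiting = 3 + 30 + 8 + 18 + 12 + 0 = 71

71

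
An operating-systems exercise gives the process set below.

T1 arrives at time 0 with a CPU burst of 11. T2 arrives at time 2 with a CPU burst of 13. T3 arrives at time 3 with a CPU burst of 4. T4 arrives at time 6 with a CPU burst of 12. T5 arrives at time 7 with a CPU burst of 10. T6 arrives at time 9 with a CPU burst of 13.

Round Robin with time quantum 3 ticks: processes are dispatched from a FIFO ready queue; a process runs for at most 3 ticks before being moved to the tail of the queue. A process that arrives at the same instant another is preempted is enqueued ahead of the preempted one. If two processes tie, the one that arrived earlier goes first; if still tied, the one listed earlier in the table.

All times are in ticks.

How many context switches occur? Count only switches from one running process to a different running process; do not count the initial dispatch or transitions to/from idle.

Gantt: | T1 0-3 | T2 3-6 | T3 6-9 | T1 9-12 | T4 12-15 | T2 15-18 | T5 18-21 | T6 21-24 | T3 24-25 | T1 25-28 | T4 28-31 | T2 31-34 | T5 34-37 | T6 37-40 | T1 40-42 | T4 42-45 | T2 45-48 | T5 48-51 | T6 51-54 | T4 54-57 | T2 57-58 | T5 58-59 | T6 59-63 |
Completion: T1=42  T2=58  T3=25  T4=57  T5=59  T6=63
Turnaround (C−A): T1=42  T2=56  T3=22  T4=51  T5=52  T6=54

22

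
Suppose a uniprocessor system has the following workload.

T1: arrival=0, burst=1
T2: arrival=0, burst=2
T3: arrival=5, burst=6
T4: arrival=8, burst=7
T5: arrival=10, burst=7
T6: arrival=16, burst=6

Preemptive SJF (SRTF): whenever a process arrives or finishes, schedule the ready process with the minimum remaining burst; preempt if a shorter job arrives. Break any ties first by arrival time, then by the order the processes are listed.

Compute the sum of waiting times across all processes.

20

Schedule: | T1 0-1 | T2 1-3 | idle 3-5 | T3 5-11 | T4 11-18 | T6 18-24 | T5 24-31 |
Completion: T1=1  T2=3  T3=11  T4=18  T5=31  T6=24
Turnaround (C−A): T1=1  T2=3  T3=6  T4=10  T5=21  T6=8
Waiting = turnaround − burst: T1=0, T2=1, T3=0, T4=3, T5=14, T6=2
Total waiting = 0 + 1 + 0 + 3 + 14 + 2 = 20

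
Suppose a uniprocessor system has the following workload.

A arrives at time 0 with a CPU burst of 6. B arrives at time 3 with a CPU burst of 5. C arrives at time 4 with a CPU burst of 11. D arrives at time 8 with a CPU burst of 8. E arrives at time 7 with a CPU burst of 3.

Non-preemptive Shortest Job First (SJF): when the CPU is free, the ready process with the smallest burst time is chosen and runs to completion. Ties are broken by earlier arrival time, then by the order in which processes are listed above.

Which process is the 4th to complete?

Schedule: | A 0-6 | B 6-11 | E 11-14 | D 14-22 | C 22-33 |
Completion: A=6  B=11  C=33  D=22  E=14
Turnaround (C−A): A=6  B=8  C=29  D=14  E=7
Finish order: A → B → E → D → C

D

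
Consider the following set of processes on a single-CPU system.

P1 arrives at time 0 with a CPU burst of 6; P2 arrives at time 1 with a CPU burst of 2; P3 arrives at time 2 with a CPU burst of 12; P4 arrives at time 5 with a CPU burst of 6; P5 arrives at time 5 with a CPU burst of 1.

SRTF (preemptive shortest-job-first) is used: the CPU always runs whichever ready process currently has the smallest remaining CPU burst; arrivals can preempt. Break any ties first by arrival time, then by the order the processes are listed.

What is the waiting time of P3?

13

Schedule: | P1 0-1 | P2 1-3 | P1 3-5 | P5 5-6 | P1 6-9 | P4 9-15 | P3 15-27 |
Completion: P1=9  P2=3  P3=27  P4=15  P5=6
Waiting(P3) = turnaround − burst = 25 − 12 = 13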